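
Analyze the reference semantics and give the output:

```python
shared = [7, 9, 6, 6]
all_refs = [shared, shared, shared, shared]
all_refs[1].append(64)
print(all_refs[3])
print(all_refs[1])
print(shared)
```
[7, 9, 6, 6, 64]
[7, 9, 6, 6, 64]
[7, 9, 6, 6, 64]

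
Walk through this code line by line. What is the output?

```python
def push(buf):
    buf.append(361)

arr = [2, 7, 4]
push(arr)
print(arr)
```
[2, 7, 4, 361]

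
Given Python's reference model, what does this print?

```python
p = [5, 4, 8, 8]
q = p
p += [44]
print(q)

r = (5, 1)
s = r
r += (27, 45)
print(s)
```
[5, 4, 8, 8, 44]
(5, 1)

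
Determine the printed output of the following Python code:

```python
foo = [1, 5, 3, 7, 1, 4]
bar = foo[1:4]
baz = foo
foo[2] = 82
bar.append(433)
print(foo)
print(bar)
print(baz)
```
[1, 5, 82, 7, 1, 4]
[5, 3, 7, 433]
[1, 5, 82, 7, 1, 4]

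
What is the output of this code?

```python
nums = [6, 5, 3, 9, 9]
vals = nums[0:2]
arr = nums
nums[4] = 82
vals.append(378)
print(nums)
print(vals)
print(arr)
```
[6, 5, 3, 9, 82]
[6, 5, 378]
[6, 5, 3, 9, 82]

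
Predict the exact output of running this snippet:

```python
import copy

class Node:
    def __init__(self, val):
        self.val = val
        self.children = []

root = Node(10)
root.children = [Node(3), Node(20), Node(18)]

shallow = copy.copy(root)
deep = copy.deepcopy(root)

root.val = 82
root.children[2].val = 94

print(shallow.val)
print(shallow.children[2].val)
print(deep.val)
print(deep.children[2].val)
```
10
94
10
18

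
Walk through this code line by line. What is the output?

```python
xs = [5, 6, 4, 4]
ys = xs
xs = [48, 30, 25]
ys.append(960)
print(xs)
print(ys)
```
[48, 30, 25]
[5, 6, 4, 4, 960]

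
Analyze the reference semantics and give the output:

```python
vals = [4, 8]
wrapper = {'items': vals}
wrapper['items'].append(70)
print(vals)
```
[4, 8, 70]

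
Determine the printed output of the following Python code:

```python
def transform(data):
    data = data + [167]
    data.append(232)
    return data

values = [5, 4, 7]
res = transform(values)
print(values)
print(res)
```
[5, 4, 7]
[5, 4, 7, 167, 232]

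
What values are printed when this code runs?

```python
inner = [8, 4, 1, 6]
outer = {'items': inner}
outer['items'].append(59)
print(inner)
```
[8, 4, 1, 6, 59]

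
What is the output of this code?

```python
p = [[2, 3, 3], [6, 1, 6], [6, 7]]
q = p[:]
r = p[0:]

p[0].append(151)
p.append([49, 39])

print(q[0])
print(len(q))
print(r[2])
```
[2, 3, 3, 151]
3
[6, 7]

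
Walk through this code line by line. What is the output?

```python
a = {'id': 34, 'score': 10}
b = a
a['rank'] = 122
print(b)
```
{'id': 34, 'score': 10, 'rank': 122}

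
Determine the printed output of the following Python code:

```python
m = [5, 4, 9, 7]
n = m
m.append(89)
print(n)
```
[5, 4, 9, 7, 89]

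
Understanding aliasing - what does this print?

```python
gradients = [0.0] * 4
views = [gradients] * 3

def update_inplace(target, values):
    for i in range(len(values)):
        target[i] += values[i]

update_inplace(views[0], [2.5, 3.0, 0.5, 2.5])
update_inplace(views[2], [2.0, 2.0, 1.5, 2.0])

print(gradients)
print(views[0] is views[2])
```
[4.5, 5.0, 2.0, 4.5]
True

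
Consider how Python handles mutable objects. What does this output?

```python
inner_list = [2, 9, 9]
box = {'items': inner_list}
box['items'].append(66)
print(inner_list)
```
[2, 9, 9, 66]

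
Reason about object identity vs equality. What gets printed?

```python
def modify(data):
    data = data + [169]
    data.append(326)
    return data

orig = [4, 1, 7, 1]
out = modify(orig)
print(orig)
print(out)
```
[4, 1, 7, 1]
[4, 1, 7, 1, 169, 326]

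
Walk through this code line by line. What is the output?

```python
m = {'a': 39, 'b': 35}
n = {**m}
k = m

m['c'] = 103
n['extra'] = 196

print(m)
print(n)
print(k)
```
{'a': 39, 'b': 35, 'c': 103}
{'a': 39, 'b': 35, 'extra': 196}
{'a': 39, 'b': 35, 'c': 103}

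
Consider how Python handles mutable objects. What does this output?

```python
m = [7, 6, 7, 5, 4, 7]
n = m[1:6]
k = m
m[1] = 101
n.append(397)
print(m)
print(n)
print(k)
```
[7, 101, 7, 5, 4, 7]
[6, 7, 5, 4, 7, 397]
[7, 101, 7, 5, 4, 7]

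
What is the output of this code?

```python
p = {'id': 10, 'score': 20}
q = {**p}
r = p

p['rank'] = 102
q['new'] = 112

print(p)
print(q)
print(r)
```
{'id': 10, 'score': 20, 'rank': 102}
{'id': 10, 'score': 20, 'new': 112}
{'id': 10, 'score': 20, 'rank': 102}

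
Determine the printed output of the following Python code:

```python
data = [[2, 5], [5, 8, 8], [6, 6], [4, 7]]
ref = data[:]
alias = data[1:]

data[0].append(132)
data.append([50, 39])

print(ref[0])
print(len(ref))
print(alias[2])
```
[2, 5, 132]
4
[4, 7]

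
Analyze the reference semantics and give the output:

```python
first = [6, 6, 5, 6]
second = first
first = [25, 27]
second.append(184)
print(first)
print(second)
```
[25, 27]
[6, 6, 5, 6, 184]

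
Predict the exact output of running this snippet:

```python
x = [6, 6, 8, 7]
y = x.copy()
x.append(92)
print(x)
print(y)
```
[6, 6, 8, 7, 92]
[6, 6, 8, 7]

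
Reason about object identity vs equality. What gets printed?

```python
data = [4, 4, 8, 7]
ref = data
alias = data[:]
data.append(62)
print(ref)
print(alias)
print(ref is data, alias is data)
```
[4, 4, 8, 7, 62]
[4, 4, 8, 7]
True False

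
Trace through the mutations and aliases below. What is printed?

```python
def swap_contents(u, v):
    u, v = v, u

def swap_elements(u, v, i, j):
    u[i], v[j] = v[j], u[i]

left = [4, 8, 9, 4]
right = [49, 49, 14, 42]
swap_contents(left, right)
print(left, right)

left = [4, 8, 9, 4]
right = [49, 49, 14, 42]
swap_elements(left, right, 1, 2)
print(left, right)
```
[4, 8, 9, 4] [49, 49, 14, 42]
[4, 14, 9, 4] [49, 49, 8, 42]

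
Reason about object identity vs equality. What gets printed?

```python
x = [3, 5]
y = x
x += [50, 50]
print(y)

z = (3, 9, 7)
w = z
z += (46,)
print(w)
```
[3, 5, 50, 50]
(3, 9, 7)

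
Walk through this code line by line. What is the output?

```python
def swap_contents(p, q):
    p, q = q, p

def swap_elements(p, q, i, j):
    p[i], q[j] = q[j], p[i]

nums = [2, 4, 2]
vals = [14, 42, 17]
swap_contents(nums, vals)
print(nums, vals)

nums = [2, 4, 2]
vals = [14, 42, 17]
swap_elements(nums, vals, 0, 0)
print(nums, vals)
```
[2, 4, 2] [14, 42, 17]
[14, 4, 2] [2, 42, 17]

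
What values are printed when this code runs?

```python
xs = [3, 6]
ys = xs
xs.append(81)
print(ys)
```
[3, 6, 81]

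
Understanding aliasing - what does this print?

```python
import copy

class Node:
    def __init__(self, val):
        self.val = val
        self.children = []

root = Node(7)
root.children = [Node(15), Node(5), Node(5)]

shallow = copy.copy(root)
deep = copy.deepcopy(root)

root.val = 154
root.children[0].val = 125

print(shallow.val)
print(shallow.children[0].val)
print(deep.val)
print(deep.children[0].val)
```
7
125
7
15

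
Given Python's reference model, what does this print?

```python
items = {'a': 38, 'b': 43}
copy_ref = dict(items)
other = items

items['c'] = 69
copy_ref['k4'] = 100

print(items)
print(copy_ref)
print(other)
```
{'a': 38, 'b': 43, 'c': 69}
{'a': 38, 'b': 43, 'k4': 100}
{'a': 38, 'b': 43, 'c': 69}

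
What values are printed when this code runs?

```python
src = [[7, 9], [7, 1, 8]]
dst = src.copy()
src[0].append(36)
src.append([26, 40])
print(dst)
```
[[7, 9, 36], [7, 1, 8]]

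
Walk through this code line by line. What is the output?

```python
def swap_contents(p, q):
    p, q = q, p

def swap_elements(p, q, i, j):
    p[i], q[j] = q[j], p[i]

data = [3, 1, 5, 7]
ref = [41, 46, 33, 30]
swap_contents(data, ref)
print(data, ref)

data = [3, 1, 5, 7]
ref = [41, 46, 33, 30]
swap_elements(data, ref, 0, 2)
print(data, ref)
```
[3, 1, 5, 7] [41, 46, 33, 30]
[33, 1, 5, 7] [41, 46, 3, 30]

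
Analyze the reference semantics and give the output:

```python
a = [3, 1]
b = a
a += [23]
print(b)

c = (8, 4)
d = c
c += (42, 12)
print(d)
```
[3, 1, 23]
(8, 4)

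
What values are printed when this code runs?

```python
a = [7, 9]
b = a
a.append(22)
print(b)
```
[7, 9, 22]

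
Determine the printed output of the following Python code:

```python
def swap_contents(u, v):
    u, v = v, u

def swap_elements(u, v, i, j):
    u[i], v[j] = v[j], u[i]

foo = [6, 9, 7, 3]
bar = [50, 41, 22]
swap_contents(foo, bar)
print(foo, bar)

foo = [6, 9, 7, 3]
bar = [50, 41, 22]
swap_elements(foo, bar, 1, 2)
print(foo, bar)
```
[6, 9, 7, 3] [50, 41, 22]
[6, 22, 7, 3] [50, 41, 9]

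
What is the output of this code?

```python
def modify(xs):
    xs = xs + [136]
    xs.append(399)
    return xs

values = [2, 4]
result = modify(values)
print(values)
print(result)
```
[2, 4]
[2, 4, 136, 399]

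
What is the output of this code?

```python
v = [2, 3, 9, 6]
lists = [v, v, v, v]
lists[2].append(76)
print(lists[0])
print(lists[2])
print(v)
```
[2, 3, 9, 6, 76]
[2, 3, 9, 6, 76]
[2, 3, 9, 6, 76]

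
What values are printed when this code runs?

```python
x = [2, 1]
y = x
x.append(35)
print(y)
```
[2, 1, 35]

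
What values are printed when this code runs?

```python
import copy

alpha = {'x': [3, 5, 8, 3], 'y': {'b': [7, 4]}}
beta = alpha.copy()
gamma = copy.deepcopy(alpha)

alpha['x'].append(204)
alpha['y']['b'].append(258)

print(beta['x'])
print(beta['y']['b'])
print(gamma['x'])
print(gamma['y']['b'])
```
[3, 5, 8, 3, 204]
[7, 4, 258]
[3, 5, 8, 3]
[7, 4]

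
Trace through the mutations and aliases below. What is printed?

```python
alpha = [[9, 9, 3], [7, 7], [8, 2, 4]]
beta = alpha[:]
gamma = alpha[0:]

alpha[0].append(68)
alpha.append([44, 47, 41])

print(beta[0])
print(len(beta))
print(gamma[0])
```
[9, 9, 3, 68]
3
[9, 9, 3, 68]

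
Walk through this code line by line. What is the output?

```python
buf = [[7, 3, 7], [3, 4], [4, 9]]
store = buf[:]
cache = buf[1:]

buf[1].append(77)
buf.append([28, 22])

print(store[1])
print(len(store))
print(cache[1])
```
[3, 4, 77]
3
[4, 9]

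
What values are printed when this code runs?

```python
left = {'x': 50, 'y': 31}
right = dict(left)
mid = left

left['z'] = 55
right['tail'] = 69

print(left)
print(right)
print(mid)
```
{'x': 50, 'y': 31, 'z': 55}
{'x': 50, 'y': 31, 'tail': 69}
{'x': 50, 'y': 31, 'z': 55}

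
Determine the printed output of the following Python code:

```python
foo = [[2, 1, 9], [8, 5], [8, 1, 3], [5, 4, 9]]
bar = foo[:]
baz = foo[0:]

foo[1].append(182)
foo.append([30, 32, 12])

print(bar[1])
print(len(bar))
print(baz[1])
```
[8, 5, 182]
4
[8, 5, 182]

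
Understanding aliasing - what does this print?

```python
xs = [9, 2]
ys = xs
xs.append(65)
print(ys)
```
[9, 2, 65]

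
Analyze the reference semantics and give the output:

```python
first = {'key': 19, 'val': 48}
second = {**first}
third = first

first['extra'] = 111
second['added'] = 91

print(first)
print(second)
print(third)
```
{'key': 19, 'val': 48, 'extra': 111}
{'key': 19, 'val': 48, 'added': 91}
{'key': 19, 'val': 48, 'extra': 111}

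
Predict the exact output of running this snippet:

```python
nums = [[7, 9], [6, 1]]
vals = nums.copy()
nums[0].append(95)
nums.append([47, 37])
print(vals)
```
[[7, 9, 95], [6, 1]]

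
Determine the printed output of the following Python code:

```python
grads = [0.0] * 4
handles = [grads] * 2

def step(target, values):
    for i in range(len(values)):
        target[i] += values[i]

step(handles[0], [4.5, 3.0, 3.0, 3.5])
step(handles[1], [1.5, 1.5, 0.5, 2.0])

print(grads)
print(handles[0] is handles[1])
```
[6.0, 4.5, 3.5, 5.5]
True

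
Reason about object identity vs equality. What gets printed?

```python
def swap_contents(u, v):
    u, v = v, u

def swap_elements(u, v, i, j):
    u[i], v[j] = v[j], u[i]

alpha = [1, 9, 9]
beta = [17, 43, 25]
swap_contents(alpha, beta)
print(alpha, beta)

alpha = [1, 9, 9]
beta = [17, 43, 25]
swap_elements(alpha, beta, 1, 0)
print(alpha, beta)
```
[1, 9, 9] [17, 43, 25]
[1, 17, 9] [9, 43, 25]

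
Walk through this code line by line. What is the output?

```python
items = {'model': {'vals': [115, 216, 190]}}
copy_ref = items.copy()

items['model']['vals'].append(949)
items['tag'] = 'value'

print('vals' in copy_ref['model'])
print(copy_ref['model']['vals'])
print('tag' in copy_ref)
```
True
[115, 216, 190, 949]
False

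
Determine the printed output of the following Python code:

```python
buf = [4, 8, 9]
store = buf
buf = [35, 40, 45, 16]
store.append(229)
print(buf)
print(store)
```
[35, 40, 45, 16]
[4, 8, 9, 229]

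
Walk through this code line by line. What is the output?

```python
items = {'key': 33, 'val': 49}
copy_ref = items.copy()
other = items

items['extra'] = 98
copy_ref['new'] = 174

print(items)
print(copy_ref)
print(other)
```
{'key': 33, 'val': 49, 'extra': 98}
{'key': 33, 'val': 49, 'new': 174}
{'key': 33, 'val': 49, 'extra': 98}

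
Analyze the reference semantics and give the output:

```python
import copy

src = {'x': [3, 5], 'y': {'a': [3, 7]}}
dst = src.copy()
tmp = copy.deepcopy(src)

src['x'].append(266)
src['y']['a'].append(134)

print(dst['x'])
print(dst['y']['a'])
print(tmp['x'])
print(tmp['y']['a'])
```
[3, 5, 266]
[3, 7, 134]
[3, 5]
[3, 7]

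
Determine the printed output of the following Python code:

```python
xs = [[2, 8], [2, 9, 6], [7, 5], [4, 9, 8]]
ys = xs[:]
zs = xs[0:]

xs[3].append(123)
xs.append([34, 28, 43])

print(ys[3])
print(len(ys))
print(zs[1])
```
[4, 9, 8, 123]
4
[2, 9, 6]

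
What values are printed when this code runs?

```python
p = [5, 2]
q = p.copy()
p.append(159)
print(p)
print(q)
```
[5, 2, 159]
[5, 2]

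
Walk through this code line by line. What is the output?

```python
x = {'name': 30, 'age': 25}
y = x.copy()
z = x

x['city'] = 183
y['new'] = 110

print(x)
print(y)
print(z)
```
{'name': 30, 'age': 25, 'city': 183}
{'name': 30, 'age': 25, 'new': 110}
{'name': 30, 'age': 25, 'city': 183}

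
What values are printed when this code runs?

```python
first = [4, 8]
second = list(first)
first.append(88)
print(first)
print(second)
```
[4, 8, 88]
[4, 8]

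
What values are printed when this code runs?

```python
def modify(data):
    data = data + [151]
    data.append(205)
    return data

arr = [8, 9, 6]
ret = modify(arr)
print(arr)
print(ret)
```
[8, 9, 6]
[8, 9, 6, 151, 205]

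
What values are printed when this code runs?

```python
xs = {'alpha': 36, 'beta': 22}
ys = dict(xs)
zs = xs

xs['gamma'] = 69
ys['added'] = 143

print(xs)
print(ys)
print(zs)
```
{'alpha': 36, 'beta': 22, 'gamma': 69}
{'alpha': 36, 'beta': 22, 'added': 143}
{'alpha': 36, 'beta': 22, 'gamma': 69}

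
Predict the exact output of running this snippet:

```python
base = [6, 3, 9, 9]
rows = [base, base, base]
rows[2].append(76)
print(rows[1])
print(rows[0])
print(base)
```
[6, 3, 9, 9, 76]
[6, 3, 9, 9, 76]
[6, 3, 9, 9, 76]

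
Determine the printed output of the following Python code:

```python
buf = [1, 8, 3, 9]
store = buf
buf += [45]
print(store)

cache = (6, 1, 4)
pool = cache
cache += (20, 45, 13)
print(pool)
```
[1, 8, 3, 9, 45]
(6, 1, 4)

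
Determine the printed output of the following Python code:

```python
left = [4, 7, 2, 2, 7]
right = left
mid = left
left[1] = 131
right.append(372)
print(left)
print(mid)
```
[4, 131, 2, 2, 7, 372]
[4, 131, 2, 2, 7, 372]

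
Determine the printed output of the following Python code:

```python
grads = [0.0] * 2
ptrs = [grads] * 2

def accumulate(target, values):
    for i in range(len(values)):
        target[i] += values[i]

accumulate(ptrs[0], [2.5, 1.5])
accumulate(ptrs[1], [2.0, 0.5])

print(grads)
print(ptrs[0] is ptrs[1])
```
[4.5, 2.0]
True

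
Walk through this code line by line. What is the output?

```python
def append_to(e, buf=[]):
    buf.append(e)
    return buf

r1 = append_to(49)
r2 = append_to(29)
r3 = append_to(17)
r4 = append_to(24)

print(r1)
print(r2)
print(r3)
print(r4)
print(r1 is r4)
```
[49, 29, 17, 24]
[49, 29, 17, 24]
[49, 29, 17, 24]
[49, 29, 17, 24]
True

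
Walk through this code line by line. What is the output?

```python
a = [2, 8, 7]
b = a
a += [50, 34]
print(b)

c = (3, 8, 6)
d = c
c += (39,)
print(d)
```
[2, 8, 7, 50, 34]
(3, 8, 6)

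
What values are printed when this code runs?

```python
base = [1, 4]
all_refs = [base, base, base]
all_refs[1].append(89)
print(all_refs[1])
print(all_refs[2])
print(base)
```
[1, 4, 89]
[1, 4, 89]
[1, 4, 89]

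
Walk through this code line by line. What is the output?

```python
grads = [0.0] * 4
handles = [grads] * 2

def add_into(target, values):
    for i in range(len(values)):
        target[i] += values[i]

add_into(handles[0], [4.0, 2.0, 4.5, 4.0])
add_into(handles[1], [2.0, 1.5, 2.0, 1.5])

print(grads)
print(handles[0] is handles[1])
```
[6.0, 3.5, 6.5, 5.5]
True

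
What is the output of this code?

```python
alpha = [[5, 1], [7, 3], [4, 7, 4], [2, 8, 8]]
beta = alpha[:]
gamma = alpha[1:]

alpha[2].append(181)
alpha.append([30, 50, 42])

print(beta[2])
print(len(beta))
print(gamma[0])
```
[4, 7, 4, 181]
4
[7, 3]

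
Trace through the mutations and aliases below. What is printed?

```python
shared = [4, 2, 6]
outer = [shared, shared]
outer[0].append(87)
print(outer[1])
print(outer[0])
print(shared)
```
[4, 2, 6, 87]
[4, 2, 6, 87]
[4, 2, 6, 87]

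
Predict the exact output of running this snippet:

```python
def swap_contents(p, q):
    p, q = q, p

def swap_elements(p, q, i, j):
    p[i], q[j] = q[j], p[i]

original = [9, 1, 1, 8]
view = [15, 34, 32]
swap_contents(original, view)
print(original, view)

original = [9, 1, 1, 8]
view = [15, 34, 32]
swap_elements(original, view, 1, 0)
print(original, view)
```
[9, 1, 1, 8] [15, 34, 32]
[9, 15, 1, 8] [1, 34, 32]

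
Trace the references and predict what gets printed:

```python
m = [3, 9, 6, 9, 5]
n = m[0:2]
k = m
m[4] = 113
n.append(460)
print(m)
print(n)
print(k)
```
[3, 9, 6, 9, 113]
[3, 9, 460]
[3, 9, 6, 9, 113]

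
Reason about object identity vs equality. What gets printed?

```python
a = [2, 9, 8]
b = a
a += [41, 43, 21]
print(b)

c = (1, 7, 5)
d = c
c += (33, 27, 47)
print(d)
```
[2, 9, 8, 41, 43, 21]
(1, 7, 5)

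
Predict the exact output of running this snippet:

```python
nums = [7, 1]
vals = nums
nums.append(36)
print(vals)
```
[7, 1, 36]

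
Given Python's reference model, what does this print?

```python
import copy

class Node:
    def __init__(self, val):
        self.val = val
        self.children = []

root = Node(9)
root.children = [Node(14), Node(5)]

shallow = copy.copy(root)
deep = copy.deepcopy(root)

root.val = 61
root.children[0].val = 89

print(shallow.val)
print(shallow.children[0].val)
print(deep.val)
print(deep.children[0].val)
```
9
89
9
14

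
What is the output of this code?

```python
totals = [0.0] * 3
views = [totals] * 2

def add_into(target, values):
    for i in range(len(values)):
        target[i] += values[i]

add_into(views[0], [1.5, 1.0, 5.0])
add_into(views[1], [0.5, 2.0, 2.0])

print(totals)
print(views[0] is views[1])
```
[2.0, 3.0, 7.0]
True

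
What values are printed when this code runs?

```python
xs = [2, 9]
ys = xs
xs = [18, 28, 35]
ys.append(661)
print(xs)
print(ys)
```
[18, 28, 35]
[2, 9, 661]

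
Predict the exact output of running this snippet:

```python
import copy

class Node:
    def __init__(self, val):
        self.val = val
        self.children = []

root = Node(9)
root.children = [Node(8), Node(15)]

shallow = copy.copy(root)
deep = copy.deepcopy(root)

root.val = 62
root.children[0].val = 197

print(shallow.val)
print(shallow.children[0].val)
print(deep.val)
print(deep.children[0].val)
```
9
197
9
8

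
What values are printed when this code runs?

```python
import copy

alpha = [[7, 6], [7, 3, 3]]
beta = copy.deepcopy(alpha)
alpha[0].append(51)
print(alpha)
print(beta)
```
[[7, 6, 51], [7, 3, 3]]
[[7, 6], [7, 3, 3]]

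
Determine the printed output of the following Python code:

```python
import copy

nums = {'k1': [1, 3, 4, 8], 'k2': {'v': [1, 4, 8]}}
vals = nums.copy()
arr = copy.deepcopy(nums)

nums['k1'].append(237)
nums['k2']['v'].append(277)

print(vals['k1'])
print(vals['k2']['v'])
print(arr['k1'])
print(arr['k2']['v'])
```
[1, 3, 4, 8, 237]
[1, 4, 8, 277]
[1, 3, 4, 8]
[1, 4, 8]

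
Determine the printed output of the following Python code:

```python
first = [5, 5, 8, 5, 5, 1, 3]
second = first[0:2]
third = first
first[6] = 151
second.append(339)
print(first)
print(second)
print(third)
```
[5, 5, 8, 5, 5, 1, 151]
[5, 5, 339]
[5, 5, 8, 5, 5, 1, 151]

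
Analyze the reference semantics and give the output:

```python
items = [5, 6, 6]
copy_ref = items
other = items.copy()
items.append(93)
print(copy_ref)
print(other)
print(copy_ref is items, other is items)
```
[5, 6, 6, 93]
[5, 6, 6]
True False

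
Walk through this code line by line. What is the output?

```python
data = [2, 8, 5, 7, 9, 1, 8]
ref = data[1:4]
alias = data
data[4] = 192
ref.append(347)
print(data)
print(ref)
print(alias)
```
[2, 8, 5, 7, 192, 1, 8]
[8, 5, 7, 347]
[2, 8, 5, 7, 192, 1, 8]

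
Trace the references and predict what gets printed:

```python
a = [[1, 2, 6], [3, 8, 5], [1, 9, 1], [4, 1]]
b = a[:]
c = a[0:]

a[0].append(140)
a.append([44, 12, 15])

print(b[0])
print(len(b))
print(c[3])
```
[1, 2, 6, 140]
4
[4, 1]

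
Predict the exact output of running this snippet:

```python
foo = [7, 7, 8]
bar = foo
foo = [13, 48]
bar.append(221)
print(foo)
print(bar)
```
[13, 48]
[7, 7, 8, 221]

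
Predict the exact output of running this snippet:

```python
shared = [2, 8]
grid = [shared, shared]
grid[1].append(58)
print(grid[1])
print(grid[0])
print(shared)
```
[2, 8, 58]
[2, 8, 58]
[2, 8, 58]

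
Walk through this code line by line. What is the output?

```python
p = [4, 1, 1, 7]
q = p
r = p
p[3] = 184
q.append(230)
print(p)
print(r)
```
[4, 1, 1, 184, 230]
[4, 1, 1, 184, 230]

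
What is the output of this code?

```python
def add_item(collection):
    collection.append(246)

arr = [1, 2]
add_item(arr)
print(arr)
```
[1, 2, 246]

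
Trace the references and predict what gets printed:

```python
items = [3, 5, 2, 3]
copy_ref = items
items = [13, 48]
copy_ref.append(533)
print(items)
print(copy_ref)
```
[13, 48]
[3, 5, 2, 3, 533]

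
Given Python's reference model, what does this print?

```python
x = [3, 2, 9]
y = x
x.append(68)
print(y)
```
[3, 2, 9, 68]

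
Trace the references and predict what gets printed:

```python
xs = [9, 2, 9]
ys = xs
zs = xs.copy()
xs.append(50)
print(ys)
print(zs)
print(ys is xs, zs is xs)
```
[9, 2, 9, 50]
[9, 2, 9]
True False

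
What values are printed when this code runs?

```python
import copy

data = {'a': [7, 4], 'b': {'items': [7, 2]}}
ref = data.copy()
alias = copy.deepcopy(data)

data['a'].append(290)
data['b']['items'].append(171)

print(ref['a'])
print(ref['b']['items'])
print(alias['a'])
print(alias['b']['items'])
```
[7, 4, 290]
[7, 2, 171]
[7, 4]
[7, 2]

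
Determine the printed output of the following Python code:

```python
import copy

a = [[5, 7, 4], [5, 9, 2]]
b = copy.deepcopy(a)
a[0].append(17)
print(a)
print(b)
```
[[5, 7, 4, 17], [5, 9, 2]]
[[5, 7, 4], [5, 9, 2]]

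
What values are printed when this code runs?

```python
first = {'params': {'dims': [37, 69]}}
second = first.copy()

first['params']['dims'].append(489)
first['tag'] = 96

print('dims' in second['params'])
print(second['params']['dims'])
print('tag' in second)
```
True
[37, 69, 489]
False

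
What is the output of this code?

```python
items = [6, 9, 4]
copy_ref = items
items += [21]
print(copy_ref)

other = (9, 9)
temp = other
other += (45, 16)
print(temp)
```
[6, 9, 4, 21]
(9, 9)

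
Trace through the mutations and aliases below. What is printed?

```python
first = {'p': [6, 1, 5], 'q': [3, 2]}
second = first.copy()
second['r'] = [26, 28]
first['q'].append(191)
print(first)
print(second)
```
{'p': [6, 1, 5], 'q': [3, 2, 191]}
{'p': [6, 1, 5], 'q': [3, 2, 191], 'r': [26, 28]}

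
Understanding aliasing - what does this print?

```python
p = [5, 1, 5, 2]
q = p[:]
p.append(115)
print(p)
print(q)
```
[5, 1, 5, 2, 115]
[5, 1, 5, 2]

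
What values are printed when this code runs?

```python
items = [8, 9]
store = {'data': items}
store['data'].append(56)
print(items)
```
[8, 9, 56]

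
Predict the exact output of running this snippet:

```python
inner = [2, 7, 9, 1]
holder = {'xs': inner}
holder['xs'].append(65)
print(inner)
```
[2, 7, 9, 1, 65]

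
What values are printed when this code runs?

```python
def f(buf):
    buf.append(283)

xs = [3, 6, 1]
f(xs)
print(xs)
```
[3, 6, 1, 283]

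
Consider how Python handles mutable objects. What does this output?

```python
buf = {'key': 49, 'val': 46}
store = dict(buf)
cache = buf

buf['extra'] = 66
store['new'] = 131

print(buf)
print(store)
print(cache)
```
{'key': 49, 'val': 46, 'extra': 66}
{'key': 49, 'val': 46, 'new': 131}
{'key': 49, 'val': 46, 'extra': 66}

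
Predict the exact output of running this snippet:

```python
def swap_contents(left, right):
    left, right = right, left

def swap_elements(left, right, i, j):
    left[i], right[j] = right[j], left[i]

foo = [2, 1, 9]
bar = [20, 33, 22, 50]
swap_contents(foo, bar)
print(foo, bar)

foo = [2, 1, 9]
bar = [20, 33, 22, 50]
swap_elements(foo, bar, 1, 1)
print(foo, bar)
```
[2, 1, 9] [20, 33, 22, 50]
[2, 33, 9] [20, 1, 22, 50]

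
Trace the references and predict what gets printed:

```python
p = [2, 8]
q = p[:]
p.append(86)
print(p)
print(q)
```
[2, 8, 86]
[2, 8]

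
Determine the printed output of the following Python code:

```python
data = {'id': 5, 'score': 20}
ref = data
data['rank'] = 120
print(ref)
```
{'id': 5, 'score': 20, 'rank': 120}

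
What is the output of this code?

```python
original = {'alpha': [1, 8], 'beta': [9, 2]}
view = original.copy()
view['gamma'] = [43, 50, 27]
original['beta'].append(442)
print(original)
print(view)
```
{'alpha': [1, 8], 'beta': [9, 2, 442]}
{'alpha': [1, 8], 'beta': [9, 2, 442], 'gamma': [43, 50, 27]}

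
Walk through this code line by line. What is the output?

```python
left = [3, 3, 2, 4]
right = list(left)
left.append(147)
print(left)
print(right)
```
[3, 3, 2, 4, 147]
[3, 3, 2, 4]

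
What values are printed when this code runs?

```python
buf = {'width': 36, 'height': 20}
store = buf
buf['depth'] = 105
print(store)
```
{'width': 36, 'height': 20, 'depth': 105}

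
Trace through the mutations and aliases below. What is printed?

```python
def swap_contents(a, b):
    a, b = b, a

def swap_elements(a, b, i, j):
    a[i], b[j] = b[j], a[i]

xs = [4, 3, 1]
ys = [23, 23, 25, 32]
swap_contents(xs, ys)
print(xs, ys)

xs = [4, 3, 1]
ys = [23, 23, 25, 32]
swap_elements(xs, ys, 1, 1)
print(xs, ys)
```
[4, 3, 1] [23, 23, 25, 32]
[4, 23, 1] [23, 3, 25, 32]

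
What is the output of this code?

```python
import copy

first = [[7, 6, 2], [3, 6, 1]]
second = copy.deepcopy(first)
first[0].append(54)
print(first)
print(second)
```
[[7, 6, 2, 54], [3, 6, 1]]
[[7, 6, 2], [3, 6, 1]]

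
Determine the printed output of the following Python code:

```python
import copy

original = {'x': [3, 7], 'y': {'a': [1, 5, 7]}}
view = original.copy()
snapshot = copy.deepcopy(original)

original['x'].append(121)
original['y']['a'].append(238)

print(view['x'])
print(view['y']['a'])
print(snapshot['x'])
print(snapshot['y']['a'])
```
[3, 7, 121]
[1, 5, 7, 238]
[3, 7]
[1, 5, 7]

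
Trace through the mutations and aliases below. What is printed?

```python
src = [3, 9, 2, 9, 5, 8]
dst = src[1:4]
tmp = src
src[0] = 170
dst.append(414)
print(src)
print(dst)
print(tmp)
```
[170, 9, 2, 9, 5, 8]
[9, 2, 9, 414]
[170, 9, 2, 9, 5, 8]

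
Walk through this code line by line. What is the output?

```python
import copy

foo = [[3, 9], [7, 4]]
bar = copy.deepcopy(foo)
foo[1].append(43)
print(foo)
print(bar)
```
[[3, 9], [7, 4, 43]]
[[3, 9], [7, 4]]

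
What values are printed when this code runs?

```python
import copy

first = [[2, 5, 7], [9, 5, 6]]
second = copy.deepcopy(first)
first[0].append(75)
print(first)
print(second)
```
[[2, 5, 7, 75], [9, 5, 6]]
[[2, 5, 7], [9, 5, 6]]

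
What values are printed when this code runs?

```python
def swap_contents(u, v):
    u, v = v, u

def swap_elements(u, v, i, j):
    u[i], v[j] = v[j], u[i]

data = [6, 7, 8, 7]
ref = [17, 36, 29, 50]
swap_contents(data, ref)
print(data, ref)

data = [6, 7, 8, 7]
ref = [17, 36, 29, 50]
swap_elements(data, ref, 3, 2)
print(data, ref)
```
[6, 7, 8, 7] [17, 36, 29, 50]
[6, 7, 8, 29] [17, 36, 7, 50]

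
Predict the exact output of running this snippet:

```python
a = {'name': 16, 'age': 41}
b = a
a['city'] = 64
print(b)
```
{'name': 16, 'age': 41, 'city': 64}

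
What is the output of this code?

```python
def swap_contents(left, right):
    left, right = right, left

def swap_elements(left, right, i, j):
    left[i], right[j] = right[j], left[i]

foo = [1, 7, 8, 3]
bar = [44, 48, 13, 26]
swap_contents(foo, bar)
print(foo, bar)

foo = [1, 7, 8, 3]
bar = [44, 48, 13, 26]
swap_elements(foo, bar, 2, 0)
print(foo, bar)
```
[1, 7, 8, 3] [44, 48, 13, 26]
[1, 7, 44, 3] [8, 48, 13, 26]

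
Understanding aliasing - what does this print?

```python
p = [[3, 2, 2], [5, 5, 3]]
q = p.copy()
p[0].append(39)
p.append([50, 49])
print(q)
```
[[3, 2, 2, 39], [5, 5, 3]]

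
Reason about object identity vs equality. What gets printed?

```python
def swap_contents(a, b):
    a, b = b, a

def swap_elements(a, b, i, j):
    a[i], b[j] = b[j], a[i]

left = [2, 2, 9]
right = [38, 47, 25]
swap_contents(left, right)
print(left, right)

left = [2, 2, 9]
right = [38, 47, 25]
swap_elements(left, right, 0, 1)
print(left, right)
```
[2, 2, 9] [38, 47, 25]
[47, 2, 9] [38, 2, 25]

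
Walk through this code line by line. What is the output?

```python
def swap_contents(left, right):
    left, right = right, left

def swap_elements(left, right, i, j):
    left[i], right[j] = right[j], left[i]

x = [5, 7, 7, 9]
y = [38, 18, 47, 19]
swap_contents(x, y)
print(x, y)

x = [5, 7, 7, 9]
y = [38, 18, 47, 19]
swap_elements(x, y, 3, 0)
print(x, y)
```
[5, 7, 7, 9] [38, 18, 47, 19]
[5, 7, 7, 38] [9, 18, 47, 19]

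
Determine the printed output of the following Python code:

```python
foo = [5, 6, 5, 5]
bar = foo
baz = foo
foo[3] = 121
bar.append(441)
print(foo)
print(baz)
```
[5, 6, 5, 121, 441]
[5, 6, 5, 121, 441]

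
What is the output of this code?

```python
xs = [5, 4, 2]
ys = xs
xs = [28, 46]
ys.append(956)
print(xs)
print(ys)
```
[28, 46]
[5, 4, 2, 956]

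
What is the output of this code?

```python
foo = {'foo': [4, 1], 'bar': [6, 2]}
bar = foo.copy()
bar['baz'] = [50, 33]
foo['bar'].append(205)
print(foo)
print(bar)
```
{'foo': [4, 1], 'bar': [6, 2, 205]}
{'foo': [4, 1], 'bar': [6, 2, 205], 'baz': [50, 33]}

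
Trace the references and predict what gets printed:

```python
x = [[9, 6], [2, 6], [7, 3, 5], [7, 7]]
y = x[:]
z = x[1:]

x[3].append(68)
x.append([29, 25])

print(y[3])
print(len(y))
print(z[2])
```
[7, 7, 68]
4
[7, 7, 68]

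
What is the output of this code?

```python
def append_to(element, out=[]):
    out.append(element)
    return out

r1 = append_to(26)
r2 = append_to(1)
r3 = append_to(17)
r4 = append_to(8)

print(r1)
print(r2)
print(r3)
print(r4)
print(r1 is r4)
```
[26, 1, 17, 8]
[26, 1, 17, 8]
[26, 1, 17, 8]
[26, 1, 17, 8]
True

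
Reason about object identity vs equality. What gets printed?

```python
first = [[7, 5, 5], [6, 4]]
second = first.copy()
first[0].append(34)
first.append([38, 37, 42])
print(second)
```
[[7, 5, 5, 34], [6, 4]]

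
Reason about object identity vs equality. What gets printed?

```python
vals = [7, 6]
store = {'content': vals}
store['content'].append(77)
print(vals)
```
[7, 6, 77]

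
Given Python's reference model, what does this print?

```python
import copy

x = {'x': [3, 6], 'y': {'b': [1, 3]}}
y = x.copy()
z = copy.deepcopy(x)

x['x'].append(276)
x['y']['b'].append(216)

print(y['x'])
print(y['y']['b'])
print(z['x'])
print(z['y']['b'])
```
[3, 6, 276]
[1, 3, 216]
[3, 6]
[1, 3]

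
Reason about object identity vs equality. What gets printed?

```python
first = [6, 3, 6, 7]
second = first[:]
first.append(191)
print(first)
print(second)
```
[6, 3, 6, 7, 191]
[6, 3, 6, 7]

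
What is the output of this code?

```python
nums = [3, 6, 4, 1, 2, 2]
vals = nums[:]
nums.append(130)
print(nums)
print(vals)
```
[3, 6, 4, 1, 2, 2, 130]
[3, 6, 4, 1, 2, 2]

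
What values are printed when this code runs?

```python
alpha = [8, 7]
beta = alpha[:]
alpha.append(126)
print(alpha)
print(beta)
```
[8, 7, 126]
[8, 7]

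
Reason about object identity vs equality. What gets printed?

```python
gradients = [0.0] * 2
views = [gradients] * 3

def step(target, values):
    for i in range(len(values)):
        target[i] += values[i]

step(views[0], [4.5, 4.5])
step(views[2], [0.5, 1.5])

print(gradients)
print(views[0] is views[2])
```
[5.0, 6.0]
True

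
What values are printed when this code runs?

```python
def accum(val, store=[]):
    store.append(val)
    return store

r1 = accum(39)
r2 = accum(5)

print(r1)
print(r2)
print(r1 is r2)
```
[39, 5]
[39, 5]
True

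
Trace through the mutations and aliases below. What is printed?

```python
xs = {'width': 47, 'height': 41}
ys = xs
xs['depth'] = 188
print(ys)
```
{'width': 47, 'height': 41, 'depth': 188}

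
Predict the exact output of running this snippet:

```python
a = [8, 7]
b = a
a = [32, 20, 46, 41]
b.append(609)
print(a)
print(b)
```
[32, 20, 46, 41]
[8, 7, 609]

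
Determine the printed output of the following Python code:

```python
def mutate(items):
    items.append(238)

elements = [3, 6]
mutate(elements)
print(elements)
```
[3, 6, 238]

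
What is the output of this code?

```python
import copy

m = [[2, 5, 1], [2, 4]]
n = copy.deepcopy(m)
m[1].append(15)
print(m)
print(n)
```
[[2, 5, 1], [2, 4, 15]]
[[2, 5, 1], [2, 4]]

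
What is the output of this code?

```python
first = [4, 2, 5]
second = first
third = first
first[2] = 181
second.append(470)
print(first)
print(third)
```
[4, 2, 181, 470]
[4, 2, 181, 470]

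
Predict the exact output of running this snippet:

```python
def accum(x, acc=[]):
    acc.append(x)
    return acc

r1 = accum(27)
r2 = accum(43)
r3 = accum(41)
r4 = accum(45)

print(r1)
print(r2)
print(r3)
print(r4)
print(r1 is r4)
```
[27, 43, 41, 45]
[27, 43, 41, 45]
[27, 43, 41, 45]
[27, 43, 41, 45]
True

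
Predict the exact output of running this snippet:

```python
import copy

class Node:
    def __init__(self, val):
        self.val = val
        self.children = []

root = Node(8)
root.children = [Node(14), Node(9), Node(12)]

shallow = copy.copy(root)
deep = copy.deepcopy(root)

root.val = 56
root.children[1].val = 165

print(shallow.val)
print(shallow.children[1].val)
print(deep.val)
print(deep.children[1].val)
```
8
165
8
9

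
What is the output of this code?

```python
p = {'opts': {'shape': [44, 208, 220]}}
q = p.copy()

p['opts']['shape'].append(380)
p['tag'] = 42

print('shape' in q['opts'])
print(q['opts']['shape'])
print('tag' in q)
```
True
[44, 208, 220, 380]
False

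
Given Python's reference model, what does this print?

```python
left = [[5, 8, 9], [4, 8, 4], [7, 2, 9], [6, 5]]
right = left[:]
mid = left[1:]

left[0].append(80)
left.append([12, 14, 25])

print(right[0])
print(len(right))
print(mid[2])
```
[5, 8, 9, 80]
4
[6, 5]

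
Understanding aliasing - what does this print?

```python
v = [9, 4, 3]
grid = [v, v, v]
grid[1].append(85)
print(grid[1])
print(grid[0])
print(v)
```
[9, 4, 3, 85]
[9, 4, 3, 85]
[9, 4, 3, 85]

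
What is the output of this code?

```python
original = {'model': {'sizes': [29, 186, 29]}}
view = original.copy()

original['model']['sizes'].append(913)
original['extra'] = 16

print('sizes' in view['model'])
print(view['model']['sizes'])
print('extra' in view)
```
True
[29, 186, 29, 913]
False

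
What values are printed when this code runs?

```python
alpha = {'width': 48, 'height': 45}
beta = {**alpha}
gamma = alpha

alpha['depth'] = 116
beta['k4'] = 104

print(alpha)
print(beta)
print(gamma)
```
{'width': 48, 'height': 45, 'depth': 116}
{'width': 48, 'height': 45, 'k4': 104}
{'width': 48, 'height': 45, 'depth': 116}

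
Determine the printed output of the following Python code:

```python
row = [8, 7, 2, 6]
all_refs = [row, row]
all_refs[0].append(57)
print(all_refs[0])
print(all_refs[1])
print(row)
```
[8, 7, 2, 6, 57]
[8, 7, 2, 6, 57]
[8, 7, 2, 6, 57]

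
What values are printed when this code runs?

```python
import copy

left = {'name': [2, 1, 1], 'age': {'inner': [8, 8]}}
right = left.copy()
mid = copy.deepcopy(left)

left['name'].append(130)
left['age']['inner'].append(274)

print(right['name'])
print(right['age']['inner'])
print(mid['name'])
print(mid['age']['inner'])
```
[2, 1, 1, 130]
[8, 8, 274]
[2, 1, 1]
[8, 8]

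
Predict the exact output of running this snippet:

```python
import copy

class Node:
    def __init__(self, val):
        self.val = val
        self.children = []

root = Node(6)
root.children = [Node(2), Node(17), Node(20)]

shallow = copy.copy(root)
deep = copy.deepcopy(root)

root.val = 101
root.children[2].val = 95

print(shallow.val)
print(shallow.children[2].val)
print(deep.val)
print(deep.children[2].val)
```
6
95
6
20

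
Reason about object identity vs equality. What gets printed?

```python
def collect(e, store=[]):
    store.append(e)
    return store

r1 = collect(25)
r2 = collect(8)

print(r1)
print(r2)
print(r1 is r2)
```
[25, 8]
[25, 8]
True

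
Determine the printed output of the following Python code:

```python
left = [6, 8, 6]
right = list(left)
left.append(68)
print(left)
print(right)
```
[6, 8, 6, 68]
[6, 8, 6]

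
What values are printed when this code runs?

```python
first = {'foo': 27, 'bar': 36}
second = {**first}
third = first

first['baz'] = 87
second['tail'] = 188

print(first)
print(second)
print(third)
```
{'foo': 27, 'bar': 36, 'baz': 87}
{'foo': 27, 'bar': 36, 'tail': 188}
{'foo': 27, 'bar': 36, 'baz': 87}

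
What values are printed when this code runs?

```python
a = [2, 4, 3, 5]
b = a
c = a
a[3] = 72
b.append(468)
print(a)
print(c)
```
[2, 4, 3, 72, 468]
[2, 4, 3, 72, 468]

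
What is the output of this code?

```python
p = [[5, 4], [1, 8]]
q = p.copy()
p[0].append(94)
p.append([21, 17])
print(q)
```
[[5, 4, 94], [1, 8]]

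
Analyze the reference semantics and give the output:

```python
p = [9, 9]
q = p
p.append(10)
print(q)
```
[9, 9, 10]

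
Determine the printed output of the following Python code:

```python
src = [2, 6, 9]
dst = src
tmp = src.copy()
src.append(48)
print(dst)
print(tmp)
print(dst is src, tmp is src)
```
[2, 6, 9, 48]
[2, 6, 9]
True False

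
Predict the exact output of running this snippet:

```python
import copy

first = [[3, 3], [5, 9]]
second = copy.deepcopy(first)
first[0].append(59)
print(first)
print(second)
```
[[3, 3, 59], [5, 9]]
[[3, 3], [5, 9]]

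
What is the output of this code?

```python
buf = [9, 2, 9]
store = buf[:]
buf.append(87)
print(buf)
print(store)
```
[9, 2, 9, 87]
[9, 2, 9]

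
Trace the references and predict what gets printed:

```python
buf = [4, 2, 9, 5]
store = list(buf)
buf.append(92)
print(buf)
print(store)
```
[4, 2, 9, 5, 92]
[4, 2, 9, 5]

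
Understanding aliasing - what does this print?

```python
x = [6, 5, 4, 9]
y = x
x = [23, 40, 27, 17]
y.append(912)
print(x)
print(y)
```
[23, 40, 27, 17]
[6, 5, 4, 9, 912]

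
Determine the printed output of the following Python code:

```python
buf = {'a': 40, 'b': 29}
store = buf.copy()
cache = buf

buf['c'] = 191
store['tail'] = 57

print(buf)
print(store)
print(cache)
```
{'a': 40, 'b': 29, 'c': 191}
{'a': 40, 'b': 29, 'tail': 57}
{'a': 40, 'b': 29, 'c': 191}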